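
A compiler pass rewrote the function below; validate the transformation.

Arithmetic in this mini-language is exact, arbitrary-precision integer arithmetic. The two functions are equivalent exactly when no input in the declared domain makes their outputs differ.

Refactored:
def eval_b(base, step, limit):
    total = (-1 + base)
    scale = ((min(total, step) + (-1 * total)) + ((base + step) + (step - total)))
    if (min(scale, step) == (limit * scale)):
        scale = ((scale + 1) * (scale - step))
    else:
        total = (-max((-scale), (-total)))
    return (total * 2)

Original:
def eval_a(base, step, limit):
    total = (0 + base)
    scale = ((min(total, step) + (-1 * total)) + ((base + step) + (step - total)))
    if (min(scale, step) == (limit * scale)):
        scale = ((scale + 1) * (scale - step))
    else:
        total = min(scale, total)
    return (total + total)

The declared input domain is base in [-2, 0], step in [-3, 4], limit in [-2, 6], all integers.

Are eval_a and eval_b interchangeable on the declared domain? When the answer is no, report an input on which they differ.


The rewrite breaks on base=-2, step=-3, limit=-2, where the results are -14 and -10.
eval_a: total=-2, then scale=-7, then (min(scale, step) == (limit * scale)) is false, then total=-7, then returns -14
eval_b: total=-3, then scale=-5, then (min(scale, step) == (limit * scale)) is false, then total=-5, then returns -10
verdict: not equivalent; witness: base=-2, step=-3, limit=-2


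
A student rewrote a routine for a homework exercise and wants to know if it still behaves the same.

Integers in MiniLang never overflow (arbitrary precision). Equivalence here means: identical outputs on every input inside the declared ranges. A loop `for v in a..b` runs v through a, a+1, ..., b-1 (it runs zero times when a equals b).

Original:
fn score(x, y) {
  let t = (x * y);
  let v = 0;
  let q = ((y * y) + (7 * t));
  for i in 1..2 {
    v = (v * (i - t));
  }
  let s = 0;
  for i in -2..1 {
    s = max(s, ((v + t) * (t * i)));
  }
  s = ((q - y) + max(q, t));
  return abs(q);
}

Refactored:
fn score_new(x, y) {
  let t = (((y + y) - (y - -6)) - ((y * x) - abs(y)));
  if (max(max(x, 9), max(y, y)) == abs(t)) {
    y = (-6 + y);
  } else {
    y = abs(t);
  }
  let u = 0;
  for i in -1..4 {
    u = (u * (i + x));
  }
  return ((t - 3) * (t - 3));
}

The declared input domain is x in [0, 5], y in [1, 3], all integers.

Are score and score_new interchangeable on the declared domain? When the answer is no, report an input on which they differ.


At x=0, y=1: score gives 1, score_new gives 49.
verdict: not equivalent; witness: x=0, y=1


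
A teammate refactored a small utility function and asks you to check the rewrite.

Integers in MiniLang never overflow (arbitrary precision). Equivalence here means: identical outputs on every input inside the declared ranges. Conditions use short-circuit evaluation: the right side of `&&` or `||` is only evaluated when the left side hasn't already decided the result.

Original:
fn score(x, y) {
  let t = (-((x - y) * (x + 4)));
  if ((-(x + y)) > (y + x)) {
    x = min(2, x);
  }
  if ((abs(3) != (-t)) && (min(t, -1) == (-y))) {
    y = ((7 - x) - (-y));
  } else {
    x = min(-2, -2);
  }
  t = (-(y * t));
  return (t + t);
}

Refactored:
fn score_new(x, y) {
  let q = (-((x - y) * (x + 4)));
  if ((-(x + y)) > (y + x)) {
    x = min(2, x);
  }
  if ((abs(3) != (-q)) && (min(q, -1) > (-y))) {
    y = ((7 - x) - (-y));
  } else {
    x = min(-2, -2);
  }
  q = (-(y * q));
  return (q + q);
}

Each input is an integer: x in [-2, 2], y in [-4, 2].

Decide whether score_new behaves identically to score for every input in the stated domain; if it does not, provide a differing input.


On input x=-2, y=1, score returns -120 while score_new returns -12.
verdict: not equivalent; witness: x=-2, y=1


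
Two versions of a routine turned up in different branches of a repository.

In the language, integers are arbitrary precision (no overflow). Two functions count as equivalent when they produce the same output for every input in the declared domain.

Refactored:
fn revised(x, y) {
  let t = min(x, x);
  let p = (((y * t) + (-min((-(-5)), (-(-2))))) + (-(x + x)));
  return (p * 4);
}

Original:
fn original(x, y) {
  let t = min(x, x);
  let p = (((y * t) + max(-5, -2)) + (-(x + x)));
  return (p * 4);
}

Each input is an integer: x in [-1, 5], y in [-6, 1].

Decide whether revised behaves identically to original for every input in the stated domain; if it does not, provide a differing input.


Reading the diff, among the changes: min/max/abs usage differs.
Spot check at x=3, y=1 — original: t := 3 | p := -5 | result -20. revised: t := 3 | p := -5 | result -20. Both give -20.
Sweeping the whole domain (56 inputs) finds no disagreement.
verdict: equivalent


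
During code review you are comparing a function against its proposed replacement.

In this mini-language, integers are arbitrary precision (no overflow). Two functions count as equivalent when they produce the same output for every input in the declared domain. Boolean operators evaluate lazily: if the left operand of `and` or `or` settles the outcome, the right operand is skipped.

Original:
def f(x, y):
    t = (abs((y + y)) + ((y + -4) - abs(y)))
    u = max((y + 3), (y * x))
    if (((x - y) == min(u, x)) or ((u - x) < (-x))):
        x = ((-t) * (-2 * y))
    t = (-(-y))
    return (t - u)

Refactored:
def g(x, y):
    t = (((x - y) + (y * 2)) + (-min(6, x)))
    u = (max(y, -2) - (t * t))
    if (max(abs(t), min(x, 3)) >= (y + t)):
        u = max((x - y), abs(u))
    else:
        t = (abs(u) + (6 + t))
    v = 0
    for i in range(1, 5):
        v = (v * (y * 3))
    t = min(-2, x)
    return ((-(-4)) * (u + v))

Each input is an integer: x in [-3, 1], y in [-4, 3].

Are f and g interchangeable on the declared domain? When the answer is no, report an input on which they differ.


x=-3, y=-4 yields -16 from f but 72 from g.
verdict: not equivalent; witness: x=-3, y=-4


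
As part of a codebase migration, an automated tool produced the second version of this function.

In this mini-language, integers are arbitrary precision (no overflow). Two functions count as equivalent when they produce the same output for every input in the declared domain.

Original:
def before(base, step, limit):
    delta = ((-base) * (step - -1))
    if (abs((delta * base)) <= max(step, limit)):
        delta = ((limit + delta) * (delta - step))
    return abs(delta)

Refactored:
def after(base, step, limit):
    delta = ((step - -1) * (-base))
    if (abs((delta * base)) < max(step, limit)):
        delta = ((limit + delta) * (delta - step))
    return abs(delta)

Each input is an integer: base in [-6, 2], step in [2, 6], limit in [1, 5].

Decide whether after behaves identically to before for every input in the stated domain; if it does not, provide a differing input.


Run the pair on base=-1, step=2, limit=3.
before: delta becomes 3; next (abs((delta * base)) <= max(step, limit)) evaluates to true; next delta becomes 6; next final value 6
after: delta becomes 3; next (abs((delta * base)) < max(step, limit)) evaluates to false; next final value 3
6 against 3: the behavior changed.
verdict: not equivalent; witness: base=-1, step=2, limit=3


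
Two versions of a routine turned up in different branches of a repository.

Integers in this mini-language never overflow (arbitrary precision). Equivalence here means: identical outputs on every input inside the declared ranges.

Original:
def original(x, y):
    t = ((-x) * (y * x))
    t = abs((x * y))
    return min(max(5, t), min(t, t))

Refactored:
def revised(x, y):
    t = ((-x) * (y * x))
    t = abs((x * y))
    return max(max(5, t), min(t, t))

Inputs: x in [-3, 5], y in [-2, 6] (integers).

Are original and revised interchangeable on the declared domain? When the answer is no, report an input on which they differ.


Run the pair on x=-3, y=-1.
original: t := 9 | t := 3 | result 3
revised: t := 9 | t := 3 | result 5
3 != 5, so the rewrite changes behavior.
verdict: not equivalent; witness: x=-3, y=-1


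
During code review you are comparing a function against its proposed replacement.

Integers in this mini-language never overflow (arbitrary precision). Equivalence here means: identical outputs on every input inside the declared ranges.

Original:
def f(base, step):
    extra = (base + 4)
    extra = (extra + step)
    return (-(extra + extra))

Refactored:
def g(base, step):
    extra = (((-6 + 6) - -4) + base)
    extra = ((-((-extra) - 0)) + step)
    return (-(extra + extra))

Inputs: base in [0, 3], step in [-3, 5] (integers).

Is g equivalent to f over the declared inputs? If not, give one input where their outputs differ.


This is a faithful refactor — constant usage differs; arithmetic usage differs, but the computed results match everywhere.
As a probe, take base=3, step=1: f runs extra becomes 7; next extra becomes 8; next final value -16; g runs extra becomes 7; next extra becomes 8; next final value -16; both end at -16.
Across all 36 domain points the two functions coincide.
verdict: equivalent


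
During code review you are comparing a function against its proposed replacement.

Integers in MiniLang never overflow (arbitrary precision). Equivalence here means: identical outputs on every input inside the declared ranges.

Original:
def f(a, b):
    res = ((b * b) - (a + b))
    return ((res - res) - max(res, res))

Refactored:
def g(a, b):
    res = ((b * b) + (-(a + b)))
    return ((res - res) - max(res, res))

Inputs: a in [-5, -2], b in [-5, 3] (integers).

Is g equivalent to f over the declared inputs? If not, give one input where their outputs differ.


Side by side, the visible changes include: arithmetic usage differs.
As a probe, take a=-3, b=-5: f runs res becomes 33; next final value -33; g runs res becomes 33; next final value -33; both end at -33.
Every one of the 36 inputs gives matching results.
verdict: equivalent


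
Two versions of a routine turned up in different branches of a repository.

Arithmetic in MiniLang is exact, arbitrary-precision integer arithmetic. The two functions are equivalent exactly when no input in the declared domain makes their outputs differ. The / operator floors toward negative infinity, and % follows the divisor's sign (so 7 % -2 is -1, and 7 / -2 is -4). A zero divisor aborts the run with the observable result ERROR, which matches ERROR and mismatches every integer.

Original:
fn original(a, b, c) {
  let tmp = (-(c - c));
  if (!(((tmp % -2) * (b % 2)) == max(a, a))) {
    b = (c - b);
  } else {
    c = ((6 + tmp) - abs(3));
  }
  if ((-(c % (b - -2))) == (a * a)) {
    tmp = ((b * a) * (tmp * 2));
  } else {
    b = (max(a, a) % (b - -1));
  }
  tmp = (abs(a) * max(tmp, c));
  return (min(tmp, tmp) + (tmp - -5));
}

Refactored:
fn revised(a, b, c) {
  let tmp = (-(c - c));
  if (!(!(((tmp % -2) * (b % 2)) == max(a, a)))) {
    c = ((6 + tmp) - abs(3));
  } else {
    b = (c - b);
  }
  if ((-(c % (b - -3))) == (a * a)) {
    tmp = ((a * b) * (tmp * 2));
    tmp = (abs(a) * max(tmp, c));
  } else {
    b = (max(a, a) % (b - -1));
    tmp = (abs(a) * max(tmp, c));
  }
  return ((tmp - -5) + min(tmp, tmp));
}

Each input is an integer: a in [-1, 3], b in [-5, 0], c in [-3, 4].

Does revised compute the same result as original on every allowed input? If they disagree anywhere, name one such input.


Not equivalent: a=-1, b=-1, c=-3 separates them (ERROR vs 5).
original: tmp becomes 0; next (!(((tmp % -2) * (b % 2)) == max(a, a))) evaluates to true; next b becomes -2; next hits division by zero so the output is ERROR
revised: tmp becomes 0; next (!(!(((tmp % -2) * (b % 2)) == max(a, a)))) evaluates to false; next b becomes -2; next ((-(c % (b - -3))) == (a * a)) evaluates to false; next b becomes 0; next tmp becomes 0; next final value 5
verdict: not equivalent; witness: a=-1, b=-1, c=-3


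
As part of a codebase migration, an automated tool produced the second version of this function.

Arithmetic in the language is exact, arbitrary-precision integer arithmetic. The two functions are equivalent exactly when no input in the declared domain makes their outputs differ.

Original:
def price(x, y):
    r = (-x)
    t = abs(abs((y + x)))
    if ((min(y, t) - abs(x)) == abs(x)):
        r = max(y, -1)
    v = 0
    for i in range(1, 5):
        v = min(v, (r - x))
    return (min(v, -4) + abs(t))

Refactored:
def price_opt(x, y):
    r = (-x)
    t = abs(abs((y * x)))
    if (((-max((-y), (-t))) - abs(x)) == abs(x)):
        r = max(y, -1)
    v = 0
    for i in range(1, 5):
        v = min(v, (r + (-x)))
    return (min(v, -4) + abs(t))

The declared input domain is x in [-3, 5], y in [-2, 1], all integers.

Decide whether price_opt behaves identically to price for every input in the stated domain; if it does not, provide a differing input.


The rewrite breaks on x=-3, y=-2, where the results are 1 and 2.
price: r becomes 3; next t becomes 5; next ((min(y, t) - abs(x)) == abs(x)) evaluates to false; next v becomes 0; next at i=1:; next v becomes 0; next at i=2:; next v becomes 0; next at i=3:; next v becomes 0; next at i=4:; next v becomes 0; next final value 1
price_opt: r becomes 3; next t becomes 6; next (((-max((-y), (-t))) - abs(x)) == abs(x)) evaluates to false; next v becomes 0; next at i=1:; next v becomes 0; next at i=2:; next v becomes 0; next at i=3:; next v becomes 0; next at i=4:; next v becomes 0; next final value 2
verdict: not equivalent; witness: x=-3, y=-2


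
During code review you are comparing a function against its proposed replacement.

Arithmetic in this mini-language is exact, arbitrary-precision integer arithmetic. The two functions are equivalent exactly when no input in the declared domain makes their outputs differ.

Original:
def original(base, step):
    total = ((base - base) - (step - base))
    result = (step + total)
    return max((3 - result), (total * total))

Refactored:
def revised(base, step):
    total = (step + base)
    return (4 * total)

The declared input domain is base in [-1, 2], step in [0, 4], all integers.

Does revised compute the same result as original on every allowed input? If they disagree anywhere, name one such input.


Input base=-1, step=0: 4 from original versus -4 from revised.
verdict: not equivalent; witness: base=-1, step=0


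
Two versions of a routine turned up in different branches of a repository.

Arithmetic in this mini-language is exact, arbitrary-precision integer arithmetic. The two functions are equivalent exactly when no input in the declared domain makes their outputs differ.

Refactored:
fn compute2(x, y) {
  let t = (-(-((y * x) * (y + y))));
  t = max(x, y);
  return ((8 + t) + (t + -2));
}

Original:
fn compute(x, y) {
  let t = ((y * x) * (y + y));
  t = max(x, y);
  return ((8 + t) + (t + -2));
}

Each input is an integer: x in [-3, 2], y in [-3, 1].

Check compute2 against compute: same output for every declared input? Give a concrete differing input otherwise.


Side by side, the visible changes include: same computation, different form.
Tracing x=0, y=-2: compute: t = 0; t = 0; return 6 | compute2: t = 0; t = 0; return 6 — matching result 6.
Every one of the 30 inputs gives matching results.
verdict: equivalent


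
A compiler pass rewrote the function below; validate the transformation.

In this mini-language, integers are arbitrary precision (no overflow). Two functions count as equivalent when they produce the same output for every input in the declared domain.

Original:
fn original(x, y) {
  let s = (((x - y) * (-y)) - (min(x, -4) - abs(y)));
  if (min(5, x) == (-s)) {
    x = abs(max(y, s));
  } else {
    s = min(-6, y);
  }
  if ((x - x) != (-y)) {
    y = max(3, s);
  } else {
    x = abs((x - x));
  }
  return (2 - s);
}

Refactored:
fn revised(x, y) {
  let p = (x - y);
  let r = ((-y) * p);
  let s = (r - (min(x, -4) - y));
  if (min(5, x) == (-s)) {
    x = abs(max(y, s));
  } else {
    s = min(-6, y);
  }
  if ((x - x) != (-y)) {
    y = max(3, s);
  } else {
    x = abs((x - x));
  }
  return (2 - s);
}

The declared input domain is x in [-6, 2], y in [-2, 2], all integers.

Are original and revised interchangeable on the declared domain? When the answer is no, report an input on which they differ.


Not equivalent: x=-3, y=-1 separates them (-1 vs 8).
original: s := 3 | (min(5, x) == (-s)): true | x := 3 | ((x - x) != (-y)): true | y := 3 | result -1
revised: p := -2 | r := -2 | s := 1 | (min(5, x) == (-s)): false | s := -6 | ((x - x) != (-y)): true | y := 3 | result 8
verdict: not equivalent; witness: x=-3, y=-1


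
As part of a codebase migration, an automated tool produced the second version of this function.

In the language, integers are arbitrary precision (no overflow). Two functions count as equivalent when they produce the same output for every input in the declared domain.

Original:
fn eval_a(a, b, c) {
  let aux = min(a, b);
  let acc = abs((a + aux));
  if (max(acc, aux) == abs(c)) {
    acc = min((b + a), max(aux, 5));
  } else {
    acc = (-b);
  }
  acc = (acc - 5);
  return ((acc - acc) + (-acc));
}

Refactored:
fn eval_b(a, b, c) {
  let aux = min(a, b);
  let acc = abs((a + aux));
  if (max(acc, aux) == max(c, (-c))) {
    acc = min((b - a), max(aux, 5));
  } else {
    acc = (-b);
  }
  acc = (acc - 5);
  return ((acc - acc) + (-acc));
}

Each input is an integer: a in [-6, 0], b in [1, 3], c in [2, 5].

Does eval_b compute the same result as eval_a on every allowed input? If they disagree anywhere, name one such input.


Run the pair on a=-2, b=1, c=4.
eval_a: aux = -2; acc = 4; (max(acc, aux) == abs(c)) -> true; acc = -1; acc = -6; return 6
eval_b: aux = -2; acc = 4; (max(acc, aux) == max(c, (-c))) -> true; acc = 3; acc = -2; return 2
6 != 2, so the rewrite changes behavior.
verdict: not equivalent; witness: a=-2, b=1, c=4


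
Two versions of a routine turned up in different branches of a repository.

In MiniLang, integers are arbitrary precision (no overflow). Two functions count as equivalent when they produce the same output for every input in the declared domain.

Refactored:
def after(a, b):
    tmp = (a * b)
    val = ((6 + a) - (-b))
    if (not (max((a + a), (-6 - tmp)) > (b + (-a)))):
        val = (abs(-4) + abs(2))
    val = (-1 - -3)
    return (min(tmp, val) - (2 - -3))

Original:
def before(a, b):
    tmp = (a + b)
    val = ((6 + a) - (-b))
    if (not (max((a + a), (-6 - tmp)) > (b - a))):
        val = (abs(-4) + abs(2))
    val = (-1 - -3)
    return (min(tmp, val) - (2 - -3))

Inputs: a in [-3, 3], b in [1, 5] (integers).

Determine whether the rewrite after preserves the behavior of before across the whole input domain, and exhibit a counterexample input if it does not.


Consider the input a=-3, b=1.
before: tmp = -2; val = 4; (not (max((a + a), (-6 - tmp)) > (b - a))) -> true; val = 6; val = 2; return -7
after: tmp = -3; val = 4; (not (max((a + a), (-6 - tmp)) > (b + (-a)))) -> true; val = 6; val = 2; return -8
-7 and -8 differ, so these are not the same function on this domain.
verdict: not equivalent; witness: a=-3, b=1


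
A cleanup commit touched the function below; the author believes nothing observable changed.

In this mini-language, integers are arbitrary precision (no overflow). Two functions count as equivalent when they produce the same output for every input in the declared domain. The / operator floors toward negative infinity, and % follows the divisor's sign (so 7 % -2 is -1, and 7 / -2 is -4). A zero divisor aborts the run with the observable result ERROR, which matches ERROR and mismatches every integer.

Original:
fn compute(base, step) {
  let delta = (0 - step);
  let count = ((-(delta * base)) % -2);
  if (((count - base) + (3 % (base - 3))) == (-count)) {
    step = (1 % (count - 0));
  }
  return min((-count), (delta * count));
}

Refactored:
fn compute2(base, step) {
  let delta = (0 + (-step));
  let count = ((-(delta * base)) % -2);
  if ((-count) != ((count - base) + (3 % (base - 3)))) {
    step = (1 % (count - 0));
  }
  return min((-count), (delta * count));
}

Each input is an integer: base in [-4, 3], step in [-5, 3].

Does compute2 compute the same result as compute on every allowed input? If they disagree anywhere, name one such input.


The rewrite breaks on base=-4, step=-5, where the results are ERROR and 0.
compute: delta becomes 5; next count becomes 0; next (((count - base) + (3 % (base - 3))) == (-count)) evaluates to true; next hits division by zero so the output is ERROR
compute2: delta becomes 5; next count becomes 0; next ((-count) != ((count - base) + (3 % (base - 3)))) evaluates to false; next final value 0
verdict: not equivalent; witness: base=-4, step=-5


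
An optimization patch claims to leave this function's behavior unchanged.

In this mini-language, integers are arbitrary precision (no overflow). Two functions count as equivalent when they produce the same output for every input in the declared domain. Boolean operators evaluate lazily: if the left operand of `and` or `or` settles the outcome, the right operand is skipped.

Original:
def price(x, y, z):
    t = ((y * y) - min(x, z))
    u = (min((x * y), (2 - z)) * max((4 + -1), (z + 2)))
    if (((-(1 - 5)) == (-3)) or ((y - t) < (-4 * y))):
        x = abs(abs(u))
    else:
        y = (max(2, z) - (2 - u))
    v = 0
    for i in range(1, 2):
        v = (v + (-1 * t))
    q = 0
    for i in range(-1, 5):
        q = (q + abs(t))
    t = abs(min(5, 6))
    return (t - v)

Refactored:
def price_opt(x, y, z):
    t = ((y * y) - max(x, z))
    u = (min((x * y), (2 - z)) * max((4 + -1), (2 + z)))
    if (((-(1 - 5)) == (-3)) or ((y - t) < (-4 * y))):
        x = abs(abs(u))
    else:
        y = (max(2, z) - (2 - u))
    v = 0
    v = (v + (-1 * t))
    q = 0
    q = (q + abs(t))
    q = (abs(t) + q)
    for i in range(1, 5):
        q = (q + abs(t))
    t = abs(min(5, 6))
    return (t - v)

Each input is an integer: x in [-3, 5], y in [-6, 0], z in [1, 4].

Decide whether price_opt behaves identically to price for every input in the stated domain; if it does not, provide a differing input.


There is a counterexample at x=-3, y=-6, z=1: 44 on one side, 40 on the other.
price: t := 39 | u := 3 | (((-(1 - 5)) == (-3)) or ((y - t) < (-4 * y))): true | x := 3 | v := 0 | iter i=1: | v := -39 | q := 0 | iter i=-1: | q := 39 | iter i=0: | q := 78 | iter i=1: | q := 117 | iter i=2: | q := 156 | iter i=3: | q := 195 | iter i=4: | q := 234 | t := 5 | result 44
price_opt: t := 35 | u := 3 | (((-(1 - 5)) == (-3)) or ((y - t) < (-4 * y))): true | x := 3 | v := 0 | v := -35 | q := 0 | q := 35 | q := 70 | iter i=1: | q := 105 | iter i=2: | q := 140 | iter i=3: | q := 175 | iter i=4: | q := 210 | t := 5 | result 40
verdict: not equivalent; witness: x=-3, y=-6, z=1


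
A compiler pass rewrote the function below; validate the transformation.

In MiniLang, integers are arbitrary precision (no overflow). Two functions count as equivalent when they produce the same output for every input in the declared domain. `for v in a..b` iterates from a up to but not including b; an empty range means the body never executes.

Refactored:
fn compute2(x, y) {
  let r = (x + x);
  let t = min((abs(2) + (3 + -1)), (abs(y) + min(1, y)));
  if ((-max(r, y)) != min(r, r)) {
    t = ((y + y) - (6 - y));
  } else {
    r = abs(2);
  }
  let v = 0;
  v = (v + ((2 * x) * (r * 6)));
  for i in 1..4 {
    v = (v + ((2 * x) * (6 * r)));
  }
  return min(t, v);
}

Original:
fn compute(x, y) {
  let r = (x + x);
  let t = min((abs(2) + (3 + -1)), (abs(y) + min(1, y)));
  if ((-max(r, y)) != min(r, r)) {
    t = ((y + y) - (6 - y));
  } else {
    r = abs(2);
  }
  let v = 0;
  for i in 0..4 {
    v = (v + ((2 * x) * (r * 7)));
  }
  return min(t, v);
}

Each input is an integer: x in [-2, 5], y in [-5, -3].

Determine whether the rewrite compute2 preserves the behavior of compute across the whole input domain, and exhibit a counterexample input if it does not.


The suspicious edit (`7` became `6`) never changes the result for any input inside the declared domain.
Spot check at x=0, y=-3 — compute: r := 0 | t := 0 | ((-max(r, y)) != min(r, r)): false | r := 2 | v := 0 | iter i=0: | v := 0 | iter i=1: | v := 0 | iter i=2: | v := 0 | iter i=3: | v := 0 | result 0. compute2: r := 0 | t := 0 | ((-max(r, y)) != min(r, r)): false | r := 2 | v := 0 | v := 0 | iter i=1: | v := 0 | iter i=2: | v := 0 | iter i=3: | v := 0 | result 0. Both give 0.
An exhaustive pass over the 24 declared inputs shows identical outputs.
verdict: equivalent


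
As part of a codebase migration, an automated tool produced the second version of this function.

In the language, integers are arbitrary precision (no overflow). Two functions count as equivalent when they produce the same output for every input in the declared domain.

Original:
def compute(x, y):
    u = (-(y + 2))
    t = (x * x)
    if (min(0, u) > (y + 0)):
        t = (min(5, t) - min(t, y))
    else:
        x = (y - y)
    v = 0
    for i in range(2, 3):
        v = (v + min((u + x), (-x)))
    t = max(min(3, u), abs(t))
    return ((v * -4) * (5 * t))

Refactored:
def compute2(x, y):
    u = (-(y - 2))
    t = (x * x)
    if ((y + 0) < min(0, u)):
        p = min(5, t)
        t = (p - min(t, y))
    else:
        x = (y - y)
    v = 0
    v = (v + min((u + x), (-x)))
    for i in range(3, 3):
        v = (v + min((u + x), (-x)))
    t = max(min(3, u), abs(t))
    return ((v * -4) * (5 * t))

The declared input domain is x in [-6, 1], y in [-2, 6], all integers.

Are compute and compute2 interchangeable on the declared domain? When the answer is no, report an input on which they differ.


The rewrite breaks on x=-6, y=-2, where the results are 840 and 280.
compute: u = 0; t = 36; (min(0, u) > (y + 0)) -> true; t = 7; v = 0; [i=2]; v = -6; t = 7; return 840
compute2: u = 4; t = 36; ((y + 0) < min(0, u)) -> true; p = 5; t = 7; v = 0; v = -2; the i loop: no iterations; t = 7; return 280
verdict: not equivalent; witness: x=-6, y=-2


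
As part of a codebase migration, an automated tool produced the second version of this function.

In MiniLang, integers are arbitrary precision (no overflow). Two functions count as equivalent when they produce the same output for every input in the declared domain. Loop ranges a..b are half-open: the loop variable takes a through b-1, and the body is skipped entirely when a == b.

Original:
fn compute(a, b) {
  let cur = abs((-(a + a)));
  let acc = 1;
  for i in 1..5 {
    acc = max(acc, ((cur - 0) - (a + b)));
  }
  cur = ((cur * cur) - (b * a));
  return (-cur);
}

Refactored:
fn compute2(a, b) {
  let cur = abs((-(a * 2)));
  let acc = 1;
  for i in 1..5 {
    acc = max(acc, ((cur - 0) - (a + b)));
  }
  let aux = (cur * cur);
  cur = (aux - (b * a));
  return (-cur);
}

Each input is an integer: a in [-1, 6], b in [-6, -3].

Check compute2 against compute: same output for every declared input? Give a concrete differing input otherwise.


The two are interchangeable: statement counts differ, constant usage differs, local variable names differ, arithmetic usage differs, and every declared input agrees.
Spot check at a=2, b=-3 — compute: cur=4, then acc=1, then (i=1), then acc=5, then (i=2), then acc=5, then (i=3), then acc=5, then (i=4), then acc=5, then cur=22, then returns -22. compute2: cur=4, then acc=1, then (i=1), then acc=5, then (i=2), then acc=5, then (i=3), then acc=5, then (i=4), then acc=5, then aux=16, then cur=22, then returns -22. Both give -22.
An exhaustive pass over the 32 declared inputs shows identical outputs.
verdict: equivalent


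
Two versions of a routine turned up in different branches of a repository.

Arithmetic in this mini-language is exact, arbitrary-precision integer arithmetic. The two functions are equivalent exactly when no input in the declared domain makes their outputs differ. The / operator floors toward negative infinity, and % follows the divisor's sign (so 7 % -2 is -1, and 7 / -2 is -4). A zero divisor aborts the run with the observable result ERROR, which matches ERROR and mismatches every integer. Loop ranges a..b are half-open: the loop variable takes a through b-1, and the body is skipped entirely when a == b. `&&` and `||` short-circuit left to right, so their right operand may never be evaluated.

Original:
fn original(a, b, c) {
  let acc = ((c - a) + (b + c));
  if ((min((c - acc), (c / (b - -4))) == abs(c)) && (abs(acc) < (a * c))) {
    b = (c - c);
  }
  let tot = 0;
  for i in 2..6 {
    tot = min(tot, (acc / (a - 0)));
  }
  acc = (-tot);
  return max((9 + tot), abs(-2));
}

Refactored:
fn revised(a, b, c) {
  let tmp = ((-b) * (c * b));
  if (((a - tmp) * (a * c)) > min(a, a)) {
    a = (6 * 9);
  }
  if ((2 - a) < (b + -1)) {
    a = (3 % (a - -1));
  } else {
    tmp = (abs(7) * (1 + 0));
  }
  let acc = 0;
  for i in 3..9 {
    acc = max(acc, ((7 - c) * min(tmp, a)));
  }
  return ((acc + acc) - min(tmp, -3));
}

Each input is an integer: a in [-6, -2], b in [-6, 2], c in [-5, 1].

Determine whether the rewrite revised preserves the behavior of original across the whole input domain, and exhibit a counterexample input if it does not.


Take a=-6, b=-6, c=-5.
original: acc=-10, then ((min((c - acc), (c / (b - -4))) == abs(c)) && (abs(acc) < (a * c))) is false, then tot=0, then (i=2), then tot=0, then (i=3), then tot=0, then (i=4), then tot=0, then (i=5), then tot=0, then acc=0, then returns 9
revised: tmp=180, then (((a - tmp) * (a * c)) > min(a, a)) is false, then ((2 - a) < (b + -1)) is false, then tmp=7, then acc=0, then (i=3), then acc=0, then (i=4), then acc=0, then (i=5), then acc=0, then (i=6), then acc=0, then (i=7), then acc=0, then (i=8), then acc=0, then returns 3
9 and 3 differ, so these are not the same function on this domain.
verdict: not equivalent; witness: a=-6, b=-6, c=-5


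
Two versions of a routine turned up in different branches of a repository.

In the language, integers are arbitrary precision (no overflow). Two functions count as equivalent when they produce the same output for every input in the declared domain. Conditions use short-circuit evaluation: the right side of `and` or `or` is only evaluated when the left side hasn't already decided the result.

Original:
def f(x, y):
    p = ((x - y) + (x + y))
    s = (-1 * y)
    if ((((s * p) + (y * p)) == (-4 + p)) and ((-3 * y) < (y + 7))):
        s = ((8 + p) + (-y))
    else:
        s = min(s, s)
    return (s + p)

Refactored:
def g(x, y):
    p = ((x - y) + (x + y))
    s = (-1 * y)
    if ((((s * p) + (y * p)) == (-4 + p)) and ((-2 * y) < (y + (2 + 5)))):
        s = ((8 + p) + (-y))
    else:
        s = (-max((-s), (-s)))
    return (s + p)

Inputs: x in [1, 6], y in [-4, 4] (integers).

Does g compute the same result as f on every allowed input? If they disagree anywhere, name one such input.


There is a counterexample at x=2, y=-2: 6 on one side, 18 on the other.
f: p=4, then s=2, then ((((s * p) + (y * p)) == (-4 + p)) and ((-3 * y) < (y + 7))) is false, then s=2, then returns 6
g: p=4, then s=2, then ((((s * p) + (y * p)) == (-4 + p)) and ((-2 * y) < (y + (2 + 5)))) is true, then s=14, then returns 18
verdict: not equivalent; witness: x=2, y=-2


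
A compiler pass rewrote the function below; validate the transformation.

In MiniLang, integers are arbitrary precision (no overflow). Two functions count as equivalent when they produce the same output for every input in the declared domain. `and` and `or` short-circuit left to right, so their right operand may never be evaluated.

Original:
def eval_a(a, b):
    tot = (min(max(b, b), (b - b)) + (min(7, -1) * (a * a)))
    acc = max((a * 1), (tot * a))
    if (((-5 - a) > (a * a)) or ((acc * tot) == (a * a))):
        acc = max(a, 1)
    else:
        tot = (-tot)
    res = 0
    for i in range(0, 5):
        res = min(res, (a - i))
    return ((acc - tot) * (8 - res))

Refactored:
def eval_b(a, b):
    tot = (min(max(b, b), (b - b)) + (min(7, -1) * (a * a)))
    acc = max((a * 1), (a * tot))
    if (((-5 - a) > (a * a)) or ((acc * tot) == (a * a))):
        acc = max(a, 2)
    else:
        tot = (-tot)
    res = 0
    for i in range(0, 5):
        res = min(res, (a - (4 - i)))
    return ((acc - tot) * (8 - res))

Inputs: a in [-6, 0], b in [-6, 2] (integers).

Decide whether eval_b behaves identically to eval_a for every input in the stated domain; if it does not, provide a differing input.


Not equivalent: a=0, b=-6 separates them (84 vs 96).
eval_a: tot = -6; acc = 0; (((-5 - a) > (a * a)) or ((acc * tot) == (a * a))) -> true; acc = 1; res = 0; [i=0]; res = 0; [i=1]; res = -1; [i=2]; res = -2; [i=3]; res = -3; [i=4]; res = -4; return 84
eval_b: tot = -6; acc = 0; (((-5 - a) > (a * a)) or ((acc * tot) == (a * a))) -> true; acc = 2; res = 0; [i=0]; res = -4; [i=1]; res = -4; [i=2]; res = -4; [i=3]; res = -4; [i=4]; res = -4; return 96
verdict: not equivalent; witness: a=0, b=-6


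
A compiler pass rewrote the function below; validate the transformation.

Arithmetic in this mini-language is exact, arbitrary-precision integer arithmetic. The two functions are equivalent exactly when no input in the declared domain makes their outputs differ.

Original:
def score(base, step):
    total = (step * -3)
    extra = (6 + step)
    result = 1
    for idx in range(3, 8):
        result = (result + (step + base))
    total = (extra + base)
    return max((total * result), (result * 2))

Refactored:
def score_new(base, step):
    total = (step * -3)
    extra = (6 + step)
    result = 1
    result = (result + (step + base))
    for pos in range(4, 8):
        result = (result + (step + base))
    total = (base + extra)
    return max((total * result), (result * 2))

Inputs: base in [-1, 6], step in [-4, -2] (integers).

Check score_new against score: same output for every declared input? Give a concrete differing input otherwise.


Reading the diff, among the changes: statement counts differ, plus loop structure differs, plus arithmetic usage differs, plus local variable names differ.
Tracing base=5, step=-3: score: total = 9; extra = 3; result = 1; [idx=3]; result = 3; [idx=4]; result = 5; [idx=5]; result = 7; [idx=6]; result = 9; [idx=7]; result = 11; total = 8; return 88 | score_new: total = 9; extra = 3; result = 1; result = 3; [pos=4]; result = 5; [pos=5]; result = 7; [pos=6]; result = 9; [pos=7]; result = 11; total = 8; return 88 — matching result 88.
Every one of the 24 inputs gives matching results.
verdict: equivalent


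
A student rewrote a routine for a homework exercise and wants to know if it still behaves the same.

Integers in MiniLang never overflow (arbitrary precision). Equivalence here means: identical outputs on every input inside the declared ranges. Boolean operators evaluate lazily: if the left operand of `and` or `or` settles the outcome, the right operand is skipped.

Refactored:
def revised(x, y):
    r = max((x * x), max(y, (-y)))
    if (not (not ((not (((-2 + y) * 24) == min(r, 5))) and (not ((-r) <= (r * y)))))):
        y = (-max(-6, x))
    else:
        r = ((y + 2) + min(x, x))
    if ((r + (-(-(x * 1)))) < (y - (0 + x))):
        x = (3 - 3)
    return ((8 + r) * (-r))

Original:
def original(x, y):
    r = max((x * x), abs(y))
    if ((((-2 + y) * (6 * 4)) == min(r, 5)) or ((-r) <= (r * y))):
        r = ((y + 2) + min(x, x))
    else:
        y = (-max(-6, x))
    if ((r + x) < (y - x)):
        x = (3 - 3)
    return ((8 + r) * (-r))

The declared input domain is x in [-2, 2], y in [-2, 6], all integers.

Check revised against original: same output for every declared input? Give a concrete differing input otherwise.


Reading the diff, among the changes: constant usage differs; min/max/abs usage differs; boolean connective usage differs; arithmetic usage differs.
Tracing x=-1, y=1: original: r=1, then ((((-2 + y) * (6 * 4)) == min(r, 5)) or ((-r) <= (r * y))) is true, then r=2, then ((r + x) < (y - x)) is true, then x=0, then returns -20 | revised: r=1, then (not (not ((not (((-2 + y) * 24) == min(r, 5))) and (not ((-r) <= (r * y)))))) is false, then r=2, then ((r + (-(-(x * 1)))) < (y - (0 + x))) is true, then x=0, then returns -20 — matching result -20.
Across all 45 domain points the two functions coincide.
verdict: equivalent


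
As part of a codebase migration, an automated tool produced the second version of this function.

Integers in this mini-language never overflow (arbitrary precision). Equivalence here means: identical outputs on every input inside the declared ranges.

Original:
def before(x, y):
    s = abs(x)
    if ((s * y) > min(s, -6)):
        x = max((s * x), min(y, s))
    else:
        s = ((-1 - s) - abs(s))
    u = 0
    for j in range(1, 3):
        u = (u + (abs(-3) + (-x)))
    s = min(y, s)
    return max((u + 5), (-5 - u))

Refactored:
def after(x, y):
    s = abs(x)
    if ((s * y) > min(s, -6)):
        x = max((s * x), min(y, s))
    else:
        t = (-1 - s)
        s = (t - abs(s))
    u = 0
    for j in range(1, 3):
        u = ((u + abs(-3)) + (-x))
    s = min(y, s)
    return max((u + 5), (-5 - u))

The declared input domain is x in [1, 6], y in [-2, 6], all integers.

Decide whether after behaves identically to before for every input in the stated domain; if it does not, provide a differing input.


Side by side, the visible changes include: local variable names differ, statement counts differ.
One worked example (x=6, y=5) — before: s=6, then ((s * y) > min(s, -6)) is true, then x=36, then u=0, then (j=1), then u=-33, then (j=2), then u=-66, then s=5, then returns 61; after: s=6, then ((s * y) > min(s, -6)) is true, then x=36, then u=0, then (j=1), then u=-33, then (j=2), then u=-66, then s=5, then returns 61; agreement on 61.
Across all 54 domain points the two functions coincide.
verdict: equivalent


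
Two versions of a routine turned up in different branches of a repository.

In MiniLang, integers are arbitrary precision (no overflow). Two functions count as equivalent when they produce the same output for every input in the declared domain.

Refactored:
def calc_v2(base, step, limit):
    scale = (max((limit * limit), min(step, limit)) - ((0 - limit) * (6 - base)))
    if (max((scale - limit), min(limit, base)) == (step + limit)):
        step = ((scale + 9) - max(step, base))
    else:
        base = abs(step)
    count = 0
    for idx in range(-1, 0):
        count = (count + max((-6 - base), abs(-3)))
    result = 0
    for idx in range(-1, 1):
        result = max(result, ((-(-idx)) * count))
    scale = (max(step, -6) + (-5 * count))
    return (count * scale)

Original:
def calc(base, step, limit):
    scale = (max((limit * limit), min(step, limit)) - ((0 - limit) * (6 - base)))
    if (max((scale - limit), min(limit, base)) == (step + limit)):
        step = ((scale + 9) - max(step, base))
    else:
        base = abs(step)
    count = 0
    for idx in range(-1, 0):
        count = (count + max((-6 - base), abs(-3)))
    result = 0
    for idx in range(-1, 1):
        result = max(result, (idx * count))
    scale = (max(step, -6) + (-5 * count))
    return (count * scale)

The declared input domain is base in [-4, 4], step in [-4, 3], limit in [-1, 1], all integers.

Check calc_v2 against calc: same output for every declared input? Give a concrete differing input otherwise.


Differences: same computation, different form — yet all 216 inputs agree.
verdict: equivalent


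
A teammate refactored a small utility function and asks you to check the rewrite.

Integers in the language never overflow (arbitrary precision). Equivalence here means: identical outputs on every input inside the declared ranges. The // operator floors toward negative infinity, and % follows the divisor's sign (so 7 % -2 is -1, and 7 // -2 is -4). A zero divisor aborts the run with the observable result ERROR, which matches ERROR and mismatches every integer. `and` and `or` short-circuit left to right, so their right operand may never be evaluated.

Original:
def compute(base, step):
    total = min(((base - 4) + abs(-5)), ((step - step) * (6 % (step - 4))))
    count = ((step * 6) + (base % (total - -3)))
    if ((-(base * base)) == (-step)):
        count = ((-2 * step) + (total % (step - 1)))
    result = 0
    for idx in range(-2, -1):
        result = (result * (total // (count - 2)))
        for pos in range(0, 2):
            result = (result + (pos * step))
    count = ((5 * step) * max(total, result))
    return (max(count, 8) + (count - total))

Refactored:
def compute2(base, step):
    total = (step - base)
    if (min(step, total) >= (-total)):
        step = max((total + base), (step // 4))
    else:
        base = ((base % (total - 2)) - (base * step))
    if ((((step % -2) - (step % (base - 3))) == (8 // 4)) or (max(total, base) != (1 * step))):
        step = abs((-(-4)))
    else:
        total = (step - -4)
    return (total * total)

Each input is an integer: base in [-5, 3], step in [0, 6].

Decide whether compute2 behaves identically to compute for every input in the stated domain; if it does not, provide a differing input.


Consider the input base=-5, step=0.
compute: total=-4, then count=0, then ((-(base * base)) == (-step)) is false, then result=0, then (idx=-2), then result=0, then (pos=0), then result=0, then (pos=1), then result=0, then count=0, then returns 12
compute2: total=5, then (min(step, total) >= (-total)) is true, then step=0, then ((((step % -2) - (step % (base - 3))) == (8 // 4)) or (max(total, base) != (1 * step))) is true, then step=4, then returns 25
12 and 25 differ, so these are not the same function on this domain.
verdict: not equivalent; witness: base=-5, step=0
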